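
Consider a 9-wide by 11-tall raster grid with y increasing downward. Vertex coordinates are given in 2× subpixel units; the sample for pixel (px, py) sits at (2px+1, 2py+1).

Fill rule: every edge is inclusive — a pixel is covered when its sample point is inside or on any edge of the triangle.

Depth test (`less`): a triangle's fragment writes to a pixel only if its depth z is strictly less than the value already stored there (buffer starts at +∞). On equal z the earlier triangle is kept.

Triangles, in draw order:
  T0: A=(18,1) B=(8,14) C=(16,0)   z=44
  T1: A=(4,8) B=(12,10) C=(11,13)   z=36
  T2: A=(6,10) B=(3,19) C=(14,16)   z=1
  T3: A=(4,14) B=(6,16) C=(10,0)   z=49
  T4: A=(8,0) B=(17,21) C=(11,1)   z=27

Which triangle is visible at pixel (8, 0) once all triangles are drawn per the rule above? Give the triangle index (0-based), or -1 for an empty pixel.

T0:
  2·area = 36
  edge (18, 1)→(8, 14): d=(-10,13) inclusive
  edge (8, 14)→(16, 0): d=(8,-14) inclusive
  edge (16, 0)→(18, 1): d=(2,1) inclusive
    (8,0)@(17, 1): e=[13,22,1] → █
    (7,1)@(15, 3): e=[19,10,7] → █
    (8,1)@(17, 3): e=[-7,38,5] → ·
    (7,2)@(15, 5): e=[-1,26,11] → ·
    (6,3)@(13, 7): e=[5,14,17] → █
    (7,3)@(15, 7): e=[-21,42,15] → ·
    (5,4)@(11, 9): e=[11,2,23] → █
    (6,4)@(13, 9): e=[-15,30,21] → ·
    (5,5)@(11, 11): e=[-9,18,27] → ·
  covered (4 px):
    · · · · · · · · █
    · · · · · · · █ ·
    · · · · · · · · ·
    · · · · · · █ · ·
    · · · · · █ · · ·
    · · · · · · · · ·
    · · · · · · · · ·
    · · · · · · · · ·
    · · · · · · · · ·
    · · · · · · · · ·
    · · · · · · · · ·
T1:
  2·area = 26
  edge (4, 8)→(12, 10): d=(8,2) inclusive
  edge (12, 10)→(11, 13): d=(-1,3) inclusive
  edge (11, 13)→(4, 8): d=(-7,-5) inclusive
    (7,0)@(15, 1): e=[-78,0,104] → ·  [on edge]
    (6,3)@(13, 7): e=[-26,0,52] → ·  [on edge]
    (3,4)@(7, 9): e=[2,16,8] → █
    (4,4)@(9, 9): e=[-2,10,18] → ·
    (3,5)@(7, 11): e=[18,14,-6] → ·
    (4,5)@(9, 11): e=[14,8,4] → █
    (5,5)@(11, 11): e=[10,2,14] → █
    (6,5)@(13, 11): e=[6,-4,24] → ·
    (4,6)@(9, 13): e=[30,6,-10] → ·
    (5,6)@(11, 13): e=[26,0,0] → █  [on edge]
    (6,6)@(13, 13): e=[22,-6,10] → ·
    (5,7)@(11, 15): e=[42,-2,-14] → ·
    (4,9)@(9, 19): e=[78,0,-52] → ·  [on edge]
  covered (4 px):
    · · · · · · · · ·
    · · · · · · · · ·
    · · · · · · · · ·
    · · · · · · · · ·
    · · · █ · · · · ·
    · · · · █ █ · · ·
    · · · · · █ · · ·
    · · · · · · · · ·
    · · · · · · · · ·
    · · · · · · · · ·
    · · · · · · · · ·
T2:
  2·area = 90  (B↔C swapped to make it positive)
  edge (6, 10)→(14, 16): d=(8,6) inclusive
  edge (14, 16)→(3, 19): d=(-11,3) inclusive
  edge (3, 19)→(6, 10): d=(3,-9) inclusive
    (4,0)@(9, 1): e=[-90,180,0] → ·  [on edge]
    (3,3)@(7, 7): e=[-30,120,0] → ·  [on edge]
    (3,5)@(7, 11): e=[2,76,12] → █
    (4,5)@(9, 11): e=[-10,70,30] → ·
    (2,6)@(5, 13): e=[30,60,0] → █  [on edge]
    (4,6)@(9, 13): e=[6,48,36] → █
    (5,6)@(11, 13): e=[-6,42,54] → ·
    (2,7)@(5, 15): e=[46,38,6] → █
    (5,7)@(11, 15): e=[10,20,60] → █
    (6,7)@(13, 15): e=[-2,14,78] → ·
    (2,8)@(5, 17): e=[62,16,12] → █
    (5,8)@(11, 17): e=[26,-2,66] → ·
    (1,9)@(3, 19): e=[90,0,0] → █  [on edge]
  covered (12 px):
    · · · · · · · · ·
    · · · · · · · · ·
    · · · · · · · · ·
    · · · · · · · · ·
    · · · · · · · · ·
    · · · █ · · · · ·
    · · █ █ █ · · · ·
    · · █ █ █ █ · · ·
    · · █ █ █ · · · ·
    · █ · · · · · · ·
    · · · · · · · · ·
T3:
  2·area = 40  (B↔C swapped to make it positive)
  edge (4, 14)→(10, 0): d=(6,-14) inclusive
  edge (10, 0)→(6, 16): d=(-4,16) inclusive
  edge (6, 16)→(4, 14): d=(-2,-2) inclusive
    (4,1)@(9, 3): e=[4,4,32] → █
    (5,1)@(11, 3): e=[32,-28,36] → ·
    (4,2)@(9, 5): e=[16,-4,28] → ·
    (3,3)@(7, 7): e=[0,20,20] → █  [on edge]
    (4,3)@(9, 7): e=[28,-12,24] → ·
    (3,4)@(7, 9): e=[12,12,16] → █
    (4,4)@(9, 9): e=[40,-20,20] → ·
    (0,5)@(1, 11): e=[-60,100,0] → ·  [on edge]
    (3,5)@(7, 11): e=[24,4,12] → █
    (4,5)@(9, 11): e=[52,-28,16] → ·
    (1,6)@(3, 13): e=[-20,60,0] → ·  [on edge]
    (2,6)@(5, 13): e=[8,28,4] → █
    (2,7)@(5, 15): e=[20,20,0] → █  [on edge]
    (3,8)@(7, 17): e=[60,-20,0] → ·  [on edge]
    (4,9)@(9, 19): e=[100,-60,0] → ·  [on edge]
    (0,10)@(1, 21): e=[0,60,-20] → ·  [on edge]
    (5,10)@(11, 21): e=[140,-100,0] → ·  [on edge]
  covered (6 px):
    · · · · · · · · ·
    · · · · █ · · · ·
    · · · · · · · · ·
    · · · █ · · · · ·
    · · · █ · · · · ·
    · · · █ · · · · ·
    · · █ · · · · · ·
    · · █ · · · · · ·
    · · · · · · · · ·
    · · · · · · · · ·
    · · · · · · · · ·
T4:
  2·area = 54  (B↔C swapped to make it positive)
  edge (8, 0)→(11, 1): d=(3,1) inclusive
  edge (11, 1)→(17, 21): d=(6,20) inclusive
  edge (17, 21)→(8, 0): d=(-9,-21) inclusive
    (4,0)@(9, 1): e=[2,40,12] → █
    (5,0)@(11, 1): e=[0,0,54] → █  [on edge]
    (6,0)@(13, 1): e=[-2,-40,96] → ·
    (4,1)@(9, 3): e=[8,52,-6] → ·
    (5,1)@(11, 3): e=[6,12,36] → █
    (6,1)@(13, 3): e=[4,-28,78] → ·
    (8,1)@(17, 3): e=[0,-108,162] → ·  [on edge]
    (5,2)@(11, 5): e=[12,24,18] → █
    (6,2)@(13, 5): e=[10,-16,60] → ·
    (5,3)@(11, 7): e=[18,36,0] → █  [on edge]
    (6,3)@(13, 7): e=[16,-4,42] → ·
    (5,4)@(11, 9): e=[24,48,-18] → ·
    (8,10)@(17, 21): e=[54,0,0] → █  [on edge]
  covered (9 px):
    · · · · █ █ · · ·
    · · · · · █ · · ·
    · · · · · █ · · ·
    · · · · · █ · · ·
    · · · · · · █ · ·
    · · · · · · █ · ·
    · · · · · · · · ·
    · · · · · · · █ ·
    · · · · · · · · ·
    · · · · · · · · ·
    · · · · · · · · █

Z-buffer (winner per pixel, '.' = empty):
  . . . . 4 4 . . 0
  . . . . 3 4 . 0 .
  . . . . . 4 . . .
  . . . 3 . 4 0 . .
  . . . 1 . 0 4 . .
  . . . 2 1 1 4 . .
  . . 2 2 2 1 . . .
  . . 2 2 2 2 . 4 .
  . . 2 2 2 . . . .
  . 2 . . . . . . .
  . . . . . . . . 4

Answer: 0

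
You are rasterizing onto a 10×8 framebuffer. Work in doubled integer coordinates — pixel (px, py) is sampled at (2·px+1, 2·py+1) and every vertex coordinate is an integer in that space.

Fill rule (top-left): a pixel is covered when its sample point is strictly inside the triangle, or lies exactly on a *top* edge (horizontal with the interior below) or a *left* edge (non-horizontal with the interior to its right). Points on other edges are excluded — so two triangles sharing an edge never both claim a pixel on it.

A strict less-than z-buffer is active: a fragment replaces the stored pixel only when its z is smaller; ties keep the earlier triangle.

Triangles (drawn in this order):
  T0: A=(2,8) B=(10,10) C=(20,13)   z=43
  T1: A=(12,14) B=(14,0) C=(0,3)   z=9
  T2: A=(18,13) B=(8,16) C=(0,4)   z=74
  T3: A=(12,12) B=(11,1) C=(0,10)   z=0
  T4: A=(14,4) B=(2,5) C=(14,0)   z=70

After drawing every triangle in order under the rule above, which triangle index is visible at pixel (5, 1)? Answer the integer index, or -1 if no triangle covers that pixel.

T0:
  2·area = 4
  edge (2, 8)→(10, 10): d=(8,2) right/bottom  bias=-1
  edge (10, 10)→(20, 13): d=(10,3) right/bottom  bias=-1
  edge (20, 13)→(2, 8): d=(-18,-5) top-left  bias=+0
    (6,5)@(13, 11): e=[2,1,1] → #
    (7,5)@(15, 11): e=[-2,-5,11] → ·
    (6,6)@(13, 13): e=[18,21,-35] → ·
  covered (1 px):
    · · · · · · · · · ·
    · · · · · · · · · ·
    · · · · · · · · · ·
    · · · · · · · · · ·
    · · · · · · · · · ·
    · · · · · · # · · ·
    · · · · · · · · · ·
    · · · · · · · · · ·
T1:
  2·area = 190  (B↔C swapped to make it positive)
  edge (12, 14)→(0, 3): d=(-12,-11) top-left  bias=+0
  edge (0, 3)→(14, 0): d=(14,-3) top-left  bias=+0
  edge (14, 0)→(12, 14): d=(-2,14) right/bottom  bias=-1
    (5,0)@(11, 1): e=[145,5,40] → #
    (6,0)@(13, 1): e=[167,11,12] → #
    (7,0)@(15, 1): e=[189,17,-16] → ·
    (0,1)@(1, 3): e=[11,3,176] → #
    (1,1)@(3, 3): e=[33,9,148] → #
    (2,1)@(5, 3): e=[55,15,120] → #
    (3,1)@(7, 3): e=[77,21,92] → #
    (4,1)@(9, 3): e=[99,27,64] → #
    (7,1)@(15, 3): e=[165,45,-20] → ·
    (0,2)@(1, 5): e=[-13,31,172] → ·
    (1,2)@(3, 5): e=[9,37,144] → #
    (7,2)@(15, 5): e=[141,73,-24] → ·
    (6,3)@(13, 7): e=[95,95,0] → ·  [on edge]
  covered (25 px):
    · · · · · # # · · ·
    # # # # # # # · · ·
    · # # # # # # · · ·
    · · # # # # · · · ·
    · · · # # # · · · ·
    · · · · # # · · · ·
    · · · · · # · · · ·
    · · · · · · · · · ·
T2:
  2·area = 144
  edge (18, 13)→(8, 16): d=(-10,3) right/bottom  bias=-1
  edge (8, 16)→(0, 4): d=(-8,-12) top-left  bias=+0
  edge (0, 4)→(18, 13): d=(18,9) right/bottom  bias=-1
    (0,2)@(1, 5): e=[131,4,9] → #
    (1,2)@(3, 5): e=[125,28,-9] → ·
    (0,3)@(1, 7): e=[111,-12,45] → ·
    (1,3)@(3, 7): e=[105,12,27] → #
    (2,3)@(5, 7): e=[99,36,9] → #
    (3,3)@(7, 7): e=[93,60,-9] → ·
    (1,4)@(3, 9): e=[85,-4,63] → ·
    (2,4)@(5, 9): e=[79,20,45] → #
    (3,4)@(7, 9): e=[73,44,27] → #
    (4,4)@(9, 9): e=[67,68,9] → #
    (5,4)@(11, 9): e=[61,92,-9] → ·
    (2,5)@(5, 11): e=[59,4,81] → #
  covered (19 px):
    · · · · · · · · · ·
    · · · · · · · · · ·
    # · · · · · · · · ·
    · # # · · · · · · ·
    · · # # # · · · · ·
    · · # # # # # · · ·
    · · · # # # # # # ·
    · · · · # # · · · ·
T3:
  2·area = 130  (B↔C swapped to make it positive)
  edge (12, 12)→(0, 10): d=(-12,-2) top-left  bias=+0
  edge (0, 10)→(11, 1): d=(11,-9) top-left  bias=+0
  edge (11, 1)→(12, 12): d=(1,11) right/bottom  bias=-1
    (5,0)@(11, 1): e=[130,0,0] → ·  [on edge]
    (4,1)@(9, 3): e=[102,4,24] → #
    (5,1)@(11, 3): e=[106,22,2] → #
    (6,1)@(13, 3): e=[110,40,-20] → ·
    (3,2)@(7, 5): e=[74,8,48] → #
    (6,2)@(13, 5): e=[86,62,-18] → ·
    (2,3)@(5, 7): e=[46,12,72] → #
    (6,3)@(13, 7): e=[62,84,-16] → ·
    (1,4)@(3, 9): e=[18,16,96] → #
    (6,4)@(13, 9): e=[38,106,-14] → ·
    (1,5)@(3, 11): e=[-6,38,98] → ·
    (2,5)@(5, 11): e=[-2,56,76] → ·
  covered (17 px):
    · · · · · · · · · ·
    · · · · # # · · · ·
    · · · # # # · · · ·
    · · # # # # · · · ·
    · # # # # # · · · ·
    · · · # # # · · · ·
    · · · · · · · · · ·
    · · · · · · · · · ·
T4:
  2·area = 48
  edge (14, 4)→(2, 5): d=(-12,1) right/bottom  bias=-1
  edge (2, 5)→(14, 0): d=(12,-5) top-left  bias=+0
  edge (14, 0)→(14, 4): d=(0,4) right/bottom  bias=-1
    (6,0)@(13, 1): e=[37,7,4] → #
    (7,0)@(15, 1): e=[35,17,-4] → ·
    (3,1)@(7, 3): e=[19,1,28] → #
    (4,1)@(9, 3): e=[17,11,20] → #
    (5,1)@(11, 3): e=[15,21,12] → #
    (7,1)@(15, 3): e=[11,41,-4] → ·
    (3,2)@(7, 5): e=[-5,25,28] → ·
    (4,2)@(9, 5): e=[-7,35,20] → ·
    (5,2)@(11, 5): e=[-9,45,12] → ·
    (6,2)@(13, 5): e=[-11,55,4] → ·
  covered (5 px):
    · · · · · · # · · ·
    · · · # # # # · · ·
    · · · · · · · · · ·
    · · · · · · · · · ·
    · · · · · · · · · ·
    · · · · · · · · · ·
    · · · · · · · · · ·
    · · · · · · · · · ·

Z-buffer (winner per pixel, '.' = empty):
  . . . . . 1 1 . . .
  1 1 1 1 3 3 1 . . .
  2 1 1 3 3 3 1 . . .
  . 2 3 3 3 3 . . . .
  . 3 3 3 3 3 . . . .
  . . 2 3 3 3 0 . . .
  . . . 2 2 1 2 2 2 .
  . . . . 2 2 . . . .

Answer: 3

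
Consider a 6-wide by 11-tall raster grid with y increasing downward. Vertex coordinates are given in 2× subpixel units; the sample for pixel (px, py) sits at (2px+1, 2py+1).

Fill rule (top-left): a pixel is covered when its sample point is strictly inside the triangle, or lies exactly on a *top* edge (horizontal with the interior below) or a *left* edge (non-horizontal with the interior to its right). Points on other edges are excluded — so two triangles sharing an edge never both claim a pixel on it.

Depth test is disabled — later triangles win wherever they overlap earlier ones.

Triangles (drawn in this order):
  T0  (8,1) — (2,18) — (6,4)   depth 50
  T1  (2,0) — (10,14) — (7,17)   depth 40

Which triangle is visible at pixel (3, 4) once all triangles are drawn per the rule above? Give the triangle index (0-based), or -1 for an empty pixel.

T0:
  2·area = 16
  edge (8, 1)→(2, 18): d=(-6,17) right/bottom  bias=-1
  edge (2, 18)→(6, 4): d=(4,-14) top-left  bias=+0
  edge (6, 4)→(8, 1): d=(2,-3) top-left  bias=+0
    (3,1)@(7, 3): e=[5,10,1] → █
    (4,1)@(9, 3): e=[-29,38,7] → ·
    (3,2)@(7, 5): e=[-7,18,5] → ·
    (2,4)@(5, 9): e=[3,6,7] → █
    (3,4)@(7, 9): e=[-31,34,13] → ·
    (2,5)@(5, 11): e=[-9,14,11] → ·
    (1,7)@(3, 15): e=[1,2,13] → █
    (2,7)@(5, 15): e=[-33,30,19] → ·
    (1,8)@(3, 17): e=[-11,10,17] → ·
  covered (3 px):
    · · · · · ·
    · · · █ · ·
    · · · · · ·
    · · · · · ·
    · · █ · · ·
    · · · · · ·
    · · · · · ·
    · █ · · · ·
    · · · · · ·
    · · · · · ·
    · · · · · ·
T1:
  2·area = 66
  edge (2, 0)→(10, 14): d=(8,14) right/bottom  bias=-1
  edge (10, 14)→(7, 17): d=(-3,3) right/bottom  bias=-1
  edge (7, 17)→(2, 0): d=(-5,-17) top-left  bias=+0
    (1,1)@(3, 3): e=[10,54,2] → █
    (2,1)@(5, 3): e=[-18,48,36] → ·
    (1,2)@(3, 5): e=[26,48,-8] → ·
    (2,3)@(5, 7): e=[14,36,16] → █
    (3,3)@(7, 7): e=[-14,30,50] → ·
    (2,4)@(5, 9): e=[30,30,6] → █
    (3,4)@(7, 9): e=[2,24,40] → █
    (4,4)@(9, 9): e=[-26,18,74] → ·
    (2,5)@(5, 11): e=[46,24,-4] → ·
    (3,5)@(7, 11): e=[18,18,30] → █
    (4,5)@(9, 11): e=[-10,12,64] → ·
    (3,6)@(7, 13): e=[34,12,20] → █
    (5,6)@(11, 13): e=[-22,0,88] → ·  [on edge]
    (4,7)@(9, 15): e=[22,0,44] → ·  [on edge]
    (3,8)@(7, 17): e=[66,0,0] → ·  [on edge]
    (2,9)@(5, 19): e=[110,0,-44] → ·  [on edge]
    (1,10)@(3, 21): e=[154,0,-88] → ·  [on edge]
  covered (8 px):
    · · · · · ·
    · █ · · · ·
    · · · · · ·
    · · █ · · ·
    · · █ █ · ·
    · · · █ · ·
    · · · █ █ ·
    · · · █ · ·
    · · · · · ·
    · · · · · ·
    · · · · · ·

Z-buffer (winner per pixel, '.' = empty):
  . . . . . .
  . 1 . 0 . .
  . . . . . .
  . . 1 . . .
  . . 1 1 . .
  . . . 1 . .
  . . . 1 1 .
  . 0 . 1 . .
  . . . . . .
  . . . . . .
  . . . . . .

Final: 1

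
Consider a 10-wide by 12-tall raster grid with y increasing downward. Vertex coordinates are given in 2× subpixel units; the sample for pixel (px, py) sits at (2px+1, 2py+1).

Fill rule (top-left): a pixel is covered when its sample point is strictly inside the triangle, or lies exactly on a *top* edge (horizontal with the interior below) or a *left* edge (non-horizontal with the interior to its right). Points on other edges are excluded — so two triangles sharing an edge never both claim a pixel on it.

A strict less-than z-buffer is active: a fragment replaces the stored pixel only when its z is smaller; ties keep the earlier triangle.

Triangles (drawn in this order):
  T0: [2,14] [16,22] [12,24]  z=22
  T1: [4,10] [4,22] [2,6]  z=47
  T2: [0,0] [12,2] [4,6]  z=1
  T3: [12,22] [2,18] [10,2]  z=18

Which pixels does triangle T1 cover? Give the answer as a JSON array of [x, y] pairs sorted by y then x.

T0:
  2·area = 60
  edge (2, 14)→(16, 22): d=(14,8) right/bottom  bias=-1
  edge (16, 22)→(12, 24): d=(-4,2) right/bottom  bias=-1
  edge (12, 24)→(2, 14): d=(-10,-10) top-left  bias=+0
    (0,6)@(1, 13): e=[-6,66,0] → ·  [on edge]
    (1,7)@(3, 15): e=[6,54,0] → #  [on edge]
    (2,7)@(5, 15): e=[-10,50,20] → ·
    (1,8)@(3, 17): e=[34,46,-20] → ·
    (2,8)@(5, 17): e=[18,42,0] → #  [on edge]
    (3,8)@(7, 17): e=[2,38,20] → #
    (4,8)@(9, 17): e=[-14,34,40] → ·
    (2,9)@(5, 19): e=[46,34,-20] → ·
    (3,9)@(7, 19): e=[30,30,0] → #  [on edge]
    (4,9)@(9, 19): e=[14,26,20] → #
    (5,9)@(11, 19): e=[-2,22,40] → ·
    (3,10)@(7, 21): e=[58,22,-20] → ·
    (4,10)@(9, 21): e=[42,18,0] → #  [on edge]
    (5,11)@(11, 23): e=[54,6,0] → #  [on edge]
  covered (10 px):
    · · · · · · · · · ·
    · · · · · · · · · ·
    · · · · · · · · · ·
    · · · · · · · · · ·
    · · · · · · · · · ·
    · · · · · · · · · ·
    · · · · · · · · · ·
    · # · · · · · · · ·
    · · # # · · · · · ·
    · · · # # · · · · ·
    · · · · # # # · · ·
    · · · · · # # · · ·
T1:
  2·area = 24
  edge (4, 10)→(4, 22): d=(0,12) right/bottom  bias=-1
  edge (4, 22)→(2, 6): d=(-2,-16) top-left  bias=+0
  edge (2, 6)→(4, 10): d=(2,4) right/bottom  bias=-1
    (1,4)@(3, 9): e=[12,10,2] → #
    (2,4)@(5, 9): e=[-12,42,-6] → ·
    (1,5)@(3, 11): e=[12,6,6] → #
    (2,5)@(5, 11): e=[-12,38,-2] → ·
    (1,6)@(3, 13): e=[12,2,10] → #
    (2,6)@(5, 13): e=[-12,34,2] → ·
    (1,7)@(3, 15): e=[12,-2,14] → ·
  covered (3 px):
    · · · · · · · · · ·
    · · · · · · · · · ·
    · · · · · · · · · ·
    · · · · · · · · · ·
    · # · · · · · · · ·
    · # · · · · · · · ·
    · # · · · · · · · ·
    · · · · · · · · · ·
    · · · · · · · · · ·
    · · · · · · · · · ·
    · · · · · · · · · ·
    · · · · · · · · · ·
T2:
  2·area = 64
  edge (0, 0)→(12, 2): d=(12,2) right/bottom  bias=-1
  edge (12, 2)→(4, 6): d=(-8,4) right/bottom  bias=-1
  edge (4, 6)→(0, 0): d=(-4,-6) top-left  bias=+0
    (0,0)@(1, 1): e=[10,52,2] → #
    (1,0)@(3, 1): e=[6,44,14] → #
    (2,0)@(5, 1): e=[2,36,26] → #
    (3,0)@(7, 1): e=[-2,28,38] → ·
    (0,1)@(1, 3): e=[34,36,-6] → ·
    (1,1)@(3, 3): e=[30,28,6] → #
    (3,1)@(7, 3): e=[22,12,30] → #
    (4,1)@(9, 3): e=[18,4,42] → #
    (5,1)@(11, 3): e=[14,-4,54] → ·
    (1,2)@(3, 5): e=[54,12,-2] → ·
    (2,2)@(5, 5): e=[50,4,10] → #
    (3,2)@(7, 5): e=[46,-4,22] → ·
  covered (8 px):
    # # # · · · · · · ·
    · # # # # · · · · ·
    · · # · · · · · · ·
    · · · · · · · · · ·
    · · · · · · · · · ·
    · · · · · · · · · ·
    · · · · · · · · · ·
    · · · · · · · · · ·
    · · · · · · · · · ·
    · · · · · · · · · ·
    · · · · · · · · · ·
    · · · · · · · · · ·
T3:
  2·area = 192
  edge (12, 22)→(2, 18): d=(-10,-4) top-left  bias=+0
  edge (2, 18)→(10, 2): d=(8,-16) top-left  bias=+0
  edge (10, 2)→(12, 22): d=(2,20) right/bottom  bias=-1
    (4,2)@(9, 5): e=[158,8,26] → #
    (5,2)@(11, 5): e=[166,40,-14] → ·
    (4,3)@(9, 7): e=[138,24,30] → #
    (5,3)@(11, 7): e=[146,56,-10] → ·
    (3,4)@(7, 9): e=[110,8,74] → #
    (5,4)@(11, 9): e=[126,72,-6] → ·
    (3,5)@(7, 11): e=[90,24,78] → #
    (5,5)@(11, 11): e=[106,88,-2] → ·
    (2,6)@(5, 13): e=[62,8,122] → #
    (5,6)@(11, 13): e=[86,104,2] → #
    (6,6)@(13, 13): e=[94,136,-38] → ·
    (2,7)@(5, 15): e=[42,24,126] → #
  covered (24 px):
    · · · · · · · · · ·
    · · · · · · · · · ·
    · · · · # · · · · ·
    · · · · # · · · · ·
    · · · # # · · · · ·
    · · · # # · · · · ·
    · · # # # # · · · ·
    · · # # # # · · · ·
    · # # # # # · · · ·
    · · # # # # · · · ·
    · · · · · # · · · ·
    · · · · · · · · · ·

Final: [[1,4],[1,5],[1,6]]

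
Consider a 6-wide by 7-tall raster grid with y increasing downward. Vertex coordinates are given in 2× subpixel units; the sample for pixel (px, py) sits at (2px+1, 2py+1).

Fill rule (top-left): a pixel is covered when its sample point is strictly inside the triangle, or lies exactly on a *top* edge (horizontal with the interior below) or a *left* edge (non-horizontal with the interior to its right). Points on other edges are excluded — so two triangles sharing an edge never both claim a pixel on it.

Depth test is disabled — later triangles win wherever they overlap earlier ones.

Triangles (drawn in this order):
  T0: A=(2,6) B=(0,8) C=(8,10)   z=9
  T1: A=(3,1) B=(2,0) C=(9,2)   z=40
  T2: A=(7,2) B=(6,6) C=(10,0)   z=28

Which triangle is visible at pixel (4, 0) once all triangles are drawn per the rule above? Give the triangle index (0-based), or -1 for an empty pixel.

T0:
  2·area = 20  (B↔C swapped to make it positive)
  edge (2, 6)→(8, 10): d=(6,4) right/bottom  bias=-1
  edge (8, 10)→(0, 8): d=(-8,-2) top-left  bias=+0
  edge (0, 8)→(2, 6): d=(2,-2) top-left  bias=+0
    (3,0)@(7, 1): e=[-50,70,0] → ·  [on edge]
    (2,1)@(5, 3): e=[-30,50,0] → ·  [on edge]
    (1,2)@(3, 5): e=[-10,30,0] → ·  [on edge]
    (0,3)@(1, 7): e=[10,10,0] → █  [on edge]
    (1,3)@(3, 7): e=[2,14,4] → █
    (2,3)@(5, 7): e=[-6,18,8] → ·
    (0,4)@(1, 9): e=[22,-6,4] → ·
    (1,4)@(3, 9): e=[14,-2,8] → ·
    (2,4)@(5, 9): e=[6,2,12] → █
    (3,4)@(7, 9): e=[-2,6,16] → ·
    (2,5)@(5, 11): e=[18,-14,16] → ·
  covered (3 px):
    · · · · · ·
    · · · · · ·
    · · · · · ·
    █ █ · · · ·
    · · █ · · ·
    · · · · · ·
    · · · · · ·
T1:
  2·area = 5
  edge (3, 1)→(2, 0): d=(-1,-1) top-left  bias=+0
  edge (2, 0)→(9, 2): d=(7,2) right/bottom  bias=-1
  edge (9, 2)→(3, 1): d=(-6,-1) top-left  bias=+0
    (1,0)@(3, 1): e=[0,5,0] → █  [on edge]
    (2,0)@(5, 1): e=[2,1,2] → █
    (3,0)@(7, 1): e=[4,-3,4] → ·
    (1,1)@(3, 3): e=[-2,19,-12] → ·
    (2,1)@(5, 3): e=[0,15,-10] → ·  [on edge]
    (3,2)@(7, 5): e=[0,25,-20] → ·  [on edge]
    (4,3)@(9, 7): e=[0,35,-30] → ·  [on edge]
    (5,4)@(11, 9): e=[0,45,-40] → ·  [on edge]
  covered (2 px):
    · █ █ · · ·
    · · · · · ·
    · · · · · ·
    · · · · · ·
    · · · · · ·
    · · · · · ·
    · · · · · ·
T2:
  2·area = 10  (B↔C swapped to make it positive)
  edge (7, 2)→(10, 0): d=(3,-2) top-left  bias=+0
  edge (10, 0)→(6, 6): d=(-4,6) right/bottom  bias=-1
  edge (6, 6)→(7, 2): d=(1,-4) top-left  bias=+0
    (4,0)@(9, 1): e=[1,2,7] → █
    (5,0)@(11, 1): e=[5,-10,15] → ·
    (3,1)@(7, 3): e=[3,6,1] → █
    (4,1)@(9, 3): e=[7,-6,9] → ·
    (3,2)@(7, 5): e=[9,-2,3] → ·
  covered (2 px):
    · · · · █ ·
    · · · █ · ·
    · · · · · ·
    · · · · · ·
    · · · · · ·
    · · · · · ·
    · · · · · ·

Z-buffer (winner per pixel, '.' = empty):
  . 1 1 . 2 .
  . . . 2 . .
  . . . . . .
  0 0 . . . .
  . . 0 . . .
  . . . . . .
  . . . . . .

Answer: 2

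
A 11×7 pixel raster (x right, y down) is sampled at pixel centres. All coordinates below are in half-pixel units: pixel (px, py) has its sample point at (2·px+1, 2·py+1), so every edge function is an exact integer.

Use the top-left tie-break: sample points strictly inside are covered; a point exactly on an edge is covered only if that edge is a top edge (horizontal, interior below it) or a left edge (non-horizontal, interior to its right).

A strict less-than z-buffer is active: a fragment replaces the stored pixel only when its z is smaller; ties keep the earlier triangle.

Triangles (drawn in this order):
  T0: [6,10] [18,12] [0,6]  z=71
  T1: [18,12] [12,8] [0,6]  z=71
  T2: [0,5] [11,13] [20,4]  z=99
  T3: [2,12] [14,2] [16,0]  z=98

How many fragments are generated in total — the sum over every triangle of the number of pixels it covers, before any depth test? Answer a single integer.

T0:
  2·area = 36  (B↔C swapped to make it positive)
  edge (6, 10)→(0, 6): d=(-6,-4) top-left  bias=+0
  edge (0, 6)→(18, 12): d=(18,6) right/bottom  bias=-1
  edge (18, 12)→(6, 10): d=(-12,-2) top-left  bias=+0
    (1,3)@(3, 7): e=[6,0,30] → ·  [on edge]
    (2,4)@(5, 9): e=[2,24,10] → #
    (3,4)@(7, 9): e=[10,12,14] → #
    (4,4)@(9, 9): e=[18,0,18] → ·  [on edge]
    (2,5)@(5, 11): e=[-10,60,-14] → ·
    (3,5)@(7, 11): e=[-2,48,-10] → ·
    (6,5)@(13, 11): e=[22,12,2] → #
    (7,5)@(15, 11): e=[30,0,6] → ·  [on edge]
    (6,6)@(13, 13): e=[10,48,-22] → ·
    (10,6)@(21, 13): e=[42,0,-6] → ·  [on edge]
  covered (3 px):
    · · · · · · · · · · ·
    · · · · · · · · · · ·
    · · · · · · · · · · ·
    · · · · · · · · · · ·
    · · # # · · · · · · ·
    · · · · · · # · · · ·
    · · · · · · · · · · ·
T1:
  2·area = 36  (B↔C swapped to make it positive)
  edge (18, 12)→(0, 6): d=(-18,-6) top-left  bias=+0
  edge (0, 6)→(12, 8): d=(12,2) right/bottom  bias=-1
  edge (12, 8)→(18, 12): d=(6,4) right/bottom  bias=-1
    (1,3)@(3, 7): e=[0,6,30] → #  [on edge]
    (2,3)@(5, 7): e=[12,2,22] → #
    (3,3)@(7, 7): e=[24,-2,14] → ·
    (1,4)@(3, 9): e=[-36,30,42] → ·
    (2,4)@(5, 9): e=[-24,26,34] → ·
    (4,4)@(9, 9): e=[0,18,18] → #  [on edge]
    (5,4)@(11, 9): e=[12,14,10] → #
    (6,4)@(13, 9): e=[24,10,2] → #
    (7,4)@(15, 9): e=[36,6,-6] → ·
    (4,5)@(9, 11): e=[-36,42,30] → ·
    (5,5)@(11, 11): e=[-24,38,22] → ·
    (6,5)@(13, 11): e=[-12,34,14] → ·
    (7,5)@(15, 11): e=[0,30,6] → #  [on edge]
    (10,6)@(21, 13): e=[0,42,-6] → ·  [on edge]
  covered (6 px):
    · · · · · · · · · · ·
    · · · · · · · · · · ·
    · · · · · · · · · · ·
    · # # · · · · · · · ·
    · · · · # # # · · · ·
    · · · · · · · # · · ·
    · · · · · · · · · · ·
T2:
  2·area = 171  (B↔C swapped to make it positive)
  edge (0, 5)→(20, 4): d=(20,-1) top-left  bias=+0
  edge (20, 4)→(11, 13): d=(-9,9) right/bottom  bias=-1
  edge (11, 13)→(0, 5): d=(-11,-8) top-left  bias=+0
    (10,1)@(21, 3): e=[-19,0,190] → ·  [on edge]
    (0,2)@(1, 5): e=[1,162,8] → #
    (1,2)@(3, 5): e=[3,144,24] → #
    (2,2)@(5, 5): e=[5,126,40] → #
    (3,2)@(7, 5): e=[7,108,56] → #
    (4,2)@(9, 5): e=[9,90,72] → #
    (5,2)@(11, 5): e=[11,72,88] → #
    (6,2)@(13, 5): e=[13,54,104] → #
    (7,2)@(15, 5): e=[15,36,120] → #
    (8,2)@(17, 5): e=[17,18,136] → #
    (9,2)@(19, 5): e=[19,0,152] → ·  [on edge]
    (0,3)@(1, 7): e=[41,144,-14] → ·
    (8,3)@(17, 7): e=[57,0,114] → ·  [on edge]
    (7,4)@(15, 9): e=[95,0,76] → ·  [on edge]
    (6,5)@(13, 11): e=[133,0,38] → ·  [on edge]
    (5,6)@(11, 13): e=[171,0,0] → ·  [on edge]
  covered (22 px):
    · · · · · · · · · · ·
    · · · · · · · · · · ·
    # # # # # # # # # · ·
    · # # # # # # # · · ·
    · · · # # # # · · · ·
    · · · · # # · · · · ·
    · · · · · · · · · · ·
T3:
  2·area = 4  (B↔C swapped to make it positive)
  edge (2, 12)→(16, 0): d=(14,-12) top-left  bias=+0
  edge (16, 0)→(14, 2): d=(-2,2) right/bottom  bias=-1
  edge (14, 2)→(2, 12): d=(-12,10) right/bottom  bias=-1
    (7,0)@(15, 1): e=[2,0,2] → ·  [on edge]
    (6,1)@(13, 3): e=[6,0,-2] → ·  [on edge]
    (5,2)@(11, 5): e=[10,0,-6] → ·  [on edge]
    (4,3)@(9, 7): e=[14,0,-10] → ·  [on edge]
    (3,4)@(7, 9): e=[18,0,-14] → ·  [on edge]
    (2,5)@(5, 11): e=[22,0,-18] → ·  [on edge]
    (1,6)@(3, 13): e=[26,0,-22] → ·  [on edge]
  covered (0 px):
    · · · · · · · · · · ·
    · · · · · · · · · · ·
    · · · · · · · · · · ·
    · · · · · · · · · · ·
    · · · · · · · · · · ·
    · · · · · · · · · · ·
    · · · · · · · · · · ·

Answer: 31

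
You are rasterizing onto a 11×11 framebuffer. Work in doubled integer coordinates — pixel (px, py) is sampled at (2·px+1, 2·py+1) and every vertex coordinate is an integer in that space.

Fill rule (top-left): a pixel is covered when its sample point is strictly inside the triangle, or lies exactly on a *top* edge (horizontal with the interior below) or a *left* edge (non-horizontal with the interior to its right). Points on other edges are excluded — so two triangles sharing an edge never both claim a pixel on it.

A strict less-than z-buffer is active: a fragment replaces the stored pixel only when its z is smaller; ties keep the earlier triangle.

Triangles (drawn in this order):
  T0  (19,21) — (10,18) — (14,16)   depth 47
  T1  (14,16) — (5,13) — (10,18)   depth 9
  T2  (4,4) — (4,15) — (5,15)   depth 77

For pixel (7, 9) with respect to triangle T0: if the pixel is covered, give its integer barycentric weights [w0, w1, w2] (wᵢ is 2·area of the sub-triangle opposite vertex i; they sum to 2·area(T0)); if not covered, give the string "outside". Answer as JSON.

T0:
  2·area = 30
  edge (19, 21)→(10, 18): d=(-9,-3) top-left  bias=+0
  edge (10, 18)→(14, 16): d=(4,-2) top-left  bias=+0
  edge (14, 16)→(19, 21): d=(5,5) right/bottom  bias=-1
    (0,1)@(1, 3): e=[108,-78,0] → .  [on edge]
    (1,2)@(3, 5): e=[96,-66,0] → .  [on edge]
    (2,3)@(5, 7): e=[84,-54,0] → .  [on edge]
    (3,4)@(7, 9): e=[72,-42,0] → .  [on edge]
    (4,5)@(9, 11): e=[60,-30,0] → .  [on edge]
    (5,6)@(11, 13): e=[48,-18,0] → .  [on edge]
    (0,7)@(1, 15): e=[0,-30,60] → .  [on edge]
    (6,7)@(13, 15): e=[36,-6,0] → .  [on edge]
    (3,8)@(7, 17): e=[0,-10,40] → .  [on edge]
    (6,8)@(13, 17): e=[18,2,10] → X
    (7,8)@(15, 17): e=[24,6,0] → .  [on edge]
    (6,9)@(13, 19): e=[0,10,20] → X  [on edge]
    (8,9)@(17, 19): e=[12,18,0] → .  [on edge]
    (9,10)@(19, 21): e=[0,30,0] → .  [on edge]
  covered (3 px):
    . . . . . . . . . . .
    . . . . . . . . . . .
    . . . . . . . . . . .
    . . . . . . . . . . .
    . . . . . . . . . . .
    . . . . . . . . . . .
    . . . . . . . . . . .
    . . . . . . . . . . .
    . . . . . . X . . . .
    . . . . . . X X . . .
    . . . . . . . . . . .
T1:
  2·area = 30  (B↔C swapped to make it positive)
  edge (14, 16)→(10, 18): d=(-4,2) right/bottom  bias=-1
  edge (10, 18)→(5, 13): d=(-5,-5) top-left  bias=+0
  edge (5, 13)→(14, 16): d=(9,3) right/bottom  bias=-1
    (0,4)@(1, 9): e=[54,0,-24] → .  [on edge]
    (1,5)@(3, 11): e=[42,0,-12] → .  [on edge]
    (2,6)@(5, 13): e=[30,0,0] → .  [on edge]
    (3,7)@(7, 15): e=[18,0,12] → X  [on edge]
    (4,7)@(9, 15): e=[14,10,6] → X
    (5,7)@(11, 15): e=[10,20,0] → .  [on edge]
    (3,8)@(7, 17): e=[10,-10,30] → .
    (4,8)@(9, 17): e=[6,0,24] → X  [on edge]
    (5,8)@(11, 17): e=[2,10,18] → X
    (6,8)@(13, 17): e=[-2,20,12] → .
    (8,8)@(17, 17): e=[-10,40,0] → .  [on edge]
    (4,9)@(9, 19): e=[-2,-10,42] → .
    (5,9)@(11, 19): e=[-6,0,36] → .  [on edge]
    (6,10)@(13, 21): e=[-18,0,48] → .  [on edge]
  covered (4 px):
    . . . . . . . . . . .
    . . . . . . . . . . .
    . . . . . . . . . . .
    . . . . . . . . . . .
    . . . . . . . . . . .
    . . . . . . . . . . .
    . . . . . . . . . . .
    . . . X X . . . . . .
    . . . . X X . . . . .
    . . . . . . . . . . .
    . . . . . . . . . . .
T2:
  2·area = 11  (B↔C swapped to make it positive)
  edge (4, 4)→(5, 15): d=(1,11) right/bottom  bias=-1
  edge (5, 15)→(4, 15): d=(-1,0) right/bottom  bias=-1
  edge (4, 15)→(4, 4): d=(0,-11) top-left  bias=+0
    (0,7)@(1, 15): e=[44,0,-33] → .  [on edge]
    (1,7)@(3, 15): e=[22,0,-11] → .  [on edge]
    (2,7)@(5, 15): e=[0,0,11] → .  [on edge]
    (3,7)@(7, 15): e=[-22,0,33] → .  [on edge]
    (4,7)@(9, 15): e=[-44,0,55] → .  [on edge]
    (5,7)@(11, 15): e=[-66,0,77] → .  [on edge]
    (6,7)@(13, 15): e=[-88,0,99] → .  [on edge]
    (7,7)@(15, 15): e=[-110,0,121] → .  [on edge]
    (8,7)@(17, 15): e=[-132,0,143] → .  [on edge]
    (9,7)@(19, 15): e=[-154,0,165] → .  [on edge]
    (10,7)@(21, 15): e=[-176,0,187] → .  [on edge]
  covered (0 px):
    . . . . . . . . . . .
    . . . . . . . . . . .
    . . . . . . . . . . .
    . . . . . . . . . . .
    . . . . . . . . . . .
    . . . . . . . . . . .
    . . . . . . . . . . .
    . . . . . . . . . . .
    . . . . . . . . . . .
    . . . . . . . . . . .
    . . . . . . . . . . .

Result: [14,10,6]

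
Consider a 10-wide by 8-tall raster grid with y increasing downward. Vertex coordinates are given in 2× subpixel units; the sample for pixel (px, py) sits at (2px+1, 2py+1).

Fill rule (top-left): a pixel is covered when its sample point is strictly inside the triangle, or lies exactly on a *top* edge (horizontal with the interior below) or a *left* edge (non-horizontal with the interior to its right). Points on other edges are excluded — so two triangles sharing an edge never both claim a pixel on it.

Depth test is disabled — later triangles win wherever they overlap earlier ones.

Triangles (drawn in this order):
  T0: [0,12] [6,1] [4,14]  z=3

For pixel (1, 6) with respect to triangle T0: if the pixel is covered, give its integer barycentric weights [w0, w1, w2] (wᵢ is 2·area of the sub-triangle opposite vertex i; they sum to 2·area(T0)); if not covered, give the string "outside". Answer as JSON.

T0:
  2·area = 56
  edge (0, 12)→(6, 1): d=(6,-11) top-left  bias=+0
  edge (6, 1)→(4, 14): d=(-2,13) right/bottom  bias=-1
  edge (4, 14)→(0, 12): d=(-4,-2) top-left  bias=+0
    (2,1)@(5, 3): e=[1,9,46] → #
    (3,1)@(7, 3): e=[23,-17,50] → ·
    (2,2)@(5, 5): e=[13,5,38] → #
    (3,2)@(7, 5): e=[35,-21,42] → ·
    (1,3)@(3, 7): e=[3,27,26] → #
    (3,3)@(7, 7): e=[47,-25,34] → ·
    (1,4)@(3, 9): e=[15,23,18] → #
    (2,4)@(5, 9): e=[37,-3,22] → ·
    (0,5)@(1, 11): e=[5,45,6] → #
    (2,5)@(5, 11): e=[49,-7,14] → ·
    (0,6)@(1, 13): e=[17,41,-2] → ·
    (1,6)@(3, 13): e=[39,15,2] → #
  covered (8 px):
    · · · · · · · · · ·
    · · # · · · · · · ·
    · · # · · · · · · ·
    · # # · · · · · · ·
    · # · · · · · · · ·
    # # · · · · · · · ·
    · # · · · · · · · ·
    · · · · · · · · · ·

Answer: [15,2,39]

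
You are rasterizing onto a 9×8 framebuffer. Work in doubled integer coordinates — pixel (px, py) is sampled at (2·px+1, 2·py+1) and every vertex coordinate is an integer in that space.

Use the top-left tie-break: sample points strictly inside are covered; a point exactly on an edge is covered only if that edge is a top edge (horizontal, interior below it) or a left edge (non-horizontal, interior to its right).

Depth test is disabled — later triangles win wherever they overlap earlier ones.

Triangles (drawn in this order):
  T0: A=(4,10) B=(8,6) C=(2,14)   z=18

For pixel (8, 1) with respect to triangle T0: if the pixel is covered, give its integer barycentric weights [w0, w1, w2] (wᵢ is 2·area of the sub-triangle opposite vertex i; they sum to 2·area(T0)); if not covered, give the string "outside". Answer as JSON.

T0:
  2·area = 8
  edge (4, 10)→(8, 6): d=(4,-4) top-left  bias=+0
  edge (8, 6)→(2, 14): d=(-6,8) right/bottom  bias=-1
  edge (2, 14)→(4, 10): d=(2,-4) top-left  bias=+0
    (6,0)@(13, 1): e=[0,-10,18] → ·  [on edge]
    (5,1)@(11, 3): e=[0,-6,14] → ·  [on edge]
    (4,2)@(9, 5): e=[0,-2,10] → ·  [on edge]
    (3,3)@(7, 7): e=[0,2,6] → █  [on edge]
    (4,3)@(9, 7): e=[8,-14,14] → ·
    (2,4)@(5, 9): e=[0,6,2] → █  [on edge]
    (3,4)@(7, 9): e=[8,-10,10] → ·
    (1,5)@(3, 11): e=[0,10,-2] → ·  [on edge]
    (2,5)@(5, 11): e=[8,-6,6] → ·
    (0,6)@(1, 13): e=[0,14,-6] → ·  [on edge]
  covered (2 px):
    · · · · · · · · ·
    · · · · · · · · ·
    · · · · · · · · ·
    · · · █ · · · · ·
    · · █ · · · · · ·
    · · · · · · · · ·
    · · · · · · · · ·
    · · · · · · · · ·

Answer: "outside"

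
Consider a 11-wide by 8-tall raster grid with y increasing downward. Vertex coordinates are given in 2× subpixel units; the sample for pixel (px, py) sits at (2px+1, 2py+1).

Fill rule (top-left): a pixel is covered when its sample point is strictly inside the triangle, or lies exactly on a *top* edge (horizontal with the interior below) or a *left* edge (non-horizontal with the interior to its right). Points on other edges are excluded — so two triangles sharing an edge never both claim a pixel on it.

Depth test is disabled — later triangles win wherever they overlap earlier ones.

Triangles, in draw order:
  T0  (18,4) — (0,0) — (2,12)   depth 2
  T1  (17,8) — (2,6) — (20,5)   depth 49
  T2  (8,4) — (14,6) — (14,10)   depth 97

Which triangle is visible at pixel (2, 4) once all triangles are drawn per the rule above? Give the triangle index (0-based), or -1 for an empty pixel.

T0:
  2·area = 208  (B↔C swapped to make it positive)
  edge (18, 4)→(2, 12): d=(-16,8) right/bottom  bias=-1
  edge (2, 12)→(0, 0): d=(-2,-12) top-left  bias=+0
  edge (0, 0)→(18, 4): d=(18,4) right/bottom  bias=-1
    (0,0)@(1, 1): e=[184,10,14] → #
    (1,0)@(3, 1): e=[168,34,6] → #
    (2,0)@(5, 1): e=[152,58,-2] → ·
    (0,1)@(1, 3): e=[152,6,50] → #
    (2,1)@(5, 3): e=[120,54,34] → #
    (3,1)@(7, 3): e=[104,78,26] → #
    (4,1)@(9, 3): e=[88,102,18] → #
    (5,1)@(11, 3): e=[72,126,10] → #
    (6,1)@(13, 3): e=[56,150,2] → #
    (7,1)@(15, 3): e=[40,174,-6] → ·
    (0,2)@(1, 5): e=[120,2,86] → #
    (7,2)@(15, 5): e=[8,170,30] → #
  covered (26 px):
    # # · · · · · · · · ·
    # # # # # # # · · · ·
    # # # # # # # # · · ·
    · # # # # # · · · · ·
    · # # # · · · · · · ·
    · # · · · · · · · · ·
    · · · · · · · · · · ·
    · · · · · · · · · · ·
T1:
  2·area = 51
  edge (17, 8)→(2, 6): d=(-15,-2) top-left  bias=+0
  edge (2, 6)→(20, 5): d=(18,-1) top-left  bias=+0
  edge (20, 5)→(17, 8): d=(-3,3) right/bottom  bias=-1
    (5,3)@(11, 7): e=[3,27,21] → #
    (6,3)@(13, 7): e=[7,29,15] → #
    (7,3)@(15, 7): e=[11,31,9] → #
    (8,3)@(17, 7): e=[15,33,3] → #
    (9,3)@(19, 7): e=[19,35,-3] → ·
    (5,4)@(11, 9): e=[-27,63,15] → ·
    (6,4)@(13, 9): e=[-23,65,9] → ·
    (7,4)@(15, 9): e=[-19,67,3] → ·
    (8,4)@(17, 9): e=[-15,69,-3] → ·
  covered (4 px):
    · · · · · · · · · · ·
    · · · · · · · · · · ·
    · · · · · · · · · · ·
    · · · · · # # # # · ·
    · · · · · · · · · · ·
    · · · · · · · · · · ·
    · · · · · · · · · · ·
    · · · · · · · · · · ·
T2:
  2·area = 24
  edge (8, 4)→(14, 6): d=(6,2) right/bottom  bias=-1
  edge (14, 6)→(14, 10): d=(0,4) right/bottom  bias=-1
  edge (14, 10)→(8, 4): d=(-6,-6) top-left  bias=+0
    (2,0)@(5, 1): e=[-12,36,0] → ·  [on edge]
    (2,1)@(5, 3): e=[0,36,-12] → ·  [on edge]
    (3,1)@(7, 3): e=[-4,28,0] → ·  [on edge]
    (4,2)@(9, 5): e=[4,20,0] → #  [on edge]
    (5,2)@(11, 5): e=[0,12,12] → ·  [on edge]
    (4,3)@(9, 7): e=[16,20,-12] → ·
    (5,3)@(11, 7): e=[12,12,0] → #  [on edge]
    (6,3)@(13, 7): e=[8,4,12] → #
    (7,3)@(15, 7): e=[4,-4,24] → ·
    (8,3)@(17, 7): e=[0,-12,36] → ·  [on edge]
    (5,4)@(11, 9): e=[24,12,-12] → ·
    (6,4)@(13, 9): e=[20,4,0] → #  [on edge]
    (7,5)@(15, 11): e=[28,-4,0] → ·  [on edge]
    (8,6)@(17, 13): e=[36,-12,0] → ·  [on edge]
    (9,7)@(19, 15): e=[44,-20,0] → ·  [on edge]
  covered (4 px):
    · · · · · · · · · · ·
    · · · · · · · · · · ·
    · · · · # · · · · · ·
    · · · · · # # · · · ·
    · · · · · · # · · · ·
    · · · · · · · · · · ·
    · · · · · · · · · · ·
    · · · · · · · · · · ·

Z-buffer (winner per pixel, '.' = empty):
  0 0 . . . . . . . . .
  0 0 0 0 0 0 0 . . . .
  0 0 0 0 2 0 0 0 . . .
  . 0 0 0 0 2 2 1 1 . .
  . 0 0 0 . . 2 . . . .
  . 0 . . . . . . . . .
  . . . . . . . . . . .
  . . . . . . . . . . .

Answer: 0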